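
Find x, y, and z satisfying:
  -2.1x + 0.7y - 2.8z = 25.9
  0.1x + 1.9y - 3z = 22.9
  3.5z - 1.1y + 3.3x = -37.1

x = -5, y = 6, z = -4

Row-reduce the augmented matrix:
R1 ← R1 / (-21/10).
R2 ← R2 − 1/10·R1.
R3 ← R3 − 33/10·R1.
R2 ← R2 / (29/15).
R1 ← R1 + 1/3·R2.
R3 ← R3 / (-9/10).
R1 ← R1 − 23/29·R3.
R2 ← R2 + 47/29·R3.
Reading off the reduced rows gives x = -5, y = 6, z = -4.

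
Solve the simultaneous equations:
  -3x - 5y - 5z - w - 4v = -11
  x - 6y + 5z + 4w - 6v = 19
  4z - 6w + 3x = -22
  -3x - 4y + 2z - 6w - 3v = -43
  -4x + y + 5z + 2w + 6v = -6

x = 4, y = -1, z = -1, w = 5, v = 1

Row-reduce the augmented matrix:
R1 ← R1 / (-3).
R2 ← R2 − 1·R1.
R3 ← R3 − 3·R1.
R4 ← R4 + 3·R1.
R5 ← R5 + 4·R1.
R2 ← R2 / (-23/3).
R1 ← R1 − 5/3·R2.
R3 ← R3 + 5·R2.
R4 ← R4 − 1·R2.
R5 ← R5 − 23/3·R2.
R3 ← R3 / (-73/23).
R1 ← R1 − 55/23·R3.
R2 ← R2 + 10/23·R3.
R4 ← R4 − 171/23·R3.
R5 ← R5 − 15·R3.
R4 ← R4 / (-1936/73).
R1 ← R1 + 434/73·R4.
R2 ← R2 − 59/73·R4.
R3 ← R3 − 216/73·R4.
R5 ← R5 + 2729/73·R4.
R5 ← R5 / (9783/1936).
R1 ← R1 + 89/968·R5.
R2 ← R2 − 1755/1936·R5.
R3 ← R3 + 9/242·R5.
R4 ← R4 + 137/1936·R5.
Reading off the reduced rows gives x = 4, y = -1, z = -1, w = 5, v = 1.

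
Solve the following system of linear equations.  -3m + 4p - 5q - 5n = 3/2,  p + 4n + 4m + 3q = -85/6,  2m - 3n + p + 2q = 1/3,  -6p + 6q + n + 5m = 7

Row-reduce the augmented matrix:
R1 ← R1 / (-3).
R2 ← R2 − 4·R1.
R3 ← R3 − 2·R1.
R4 ← R4 − 5·R1.
R2 ← R2 / (-8/3).
R1 ← R1 − 5/3·R2.
R3 ← R3 + 19/3·R2.
R4 ← R4 + 22/3·R2.
R3 ← R3 / (-91/8).
R1 ← R1 − 21/8·R3.
R2 ← R2 + 19/8·R3.
R4 ← R4 + 67/4·R3.
R4 ← R4 / (-283/91).
R1 ← R1 − 14/13·R4.
R2 ← R2 + 15/91·R4.
R3 ← R3 + 59/91·R4.
Reading off the reduced rows gives m = -5/3, n = -5/3, p = -7/3, q = 1/2.

m = -5/3, n = -5/3, p = -7/3, q = 1/2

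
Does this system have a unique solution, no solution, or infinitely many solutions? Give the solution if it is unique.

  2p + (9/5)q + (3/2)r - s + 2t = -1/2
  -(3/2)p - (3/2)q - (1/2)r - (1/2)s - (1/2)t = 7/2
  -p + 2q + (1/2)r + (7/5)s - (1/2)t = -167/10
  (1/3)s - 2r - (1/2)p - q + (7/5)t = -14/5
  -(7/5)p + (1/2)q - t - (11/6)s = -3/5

p = 4, q = -5, r = 1, s = -3, t = -2

Row-reduce the augmented matrix:
R1 ← R1 / (2).
R2 ← R2 + 3/2·R1.
R3 ← R3 + 1·R1.
R4 ← R4 + 1/2·R1.
R5 ← R5 + 7/5·R1.
R2 ← R2 / (-3/20).
R1 ← R1 − 9/10·R2.
R3 ← R3 − 29/10·R2.
R4 ← R4 + 11/20·R2.
R5 ← R5 − 44/25·R2.
R3 ← R3 / (40/3).
R1 ← R1 − 9/2·R3.
R2 ← R2 + 25/6·R3.
R4 ← R4 + 47/12·R3.
R5 ← R5 − 503/60·R3.
R4 ← R4 / (-5203/2400).
R1 ← R1 + 59/400·R4.
R2 ← R2 − 17/16·R4.
R3 ← R3 + 349/200·R4.
R5 ← R5 + 30853/12000·R4.
R5 ← R5 / (-1340077/260150).
R1 ← R1 − 782/26015·R5.
R2 ← R2 − 15825/10406·R5.
R3 ← R3 + 46306/26015·R5.
R4 ← R4 + 19485/10406·R5.
Reading off the reduced rows gives p = 4, q = -5, r = 1, s = -3, t = -2.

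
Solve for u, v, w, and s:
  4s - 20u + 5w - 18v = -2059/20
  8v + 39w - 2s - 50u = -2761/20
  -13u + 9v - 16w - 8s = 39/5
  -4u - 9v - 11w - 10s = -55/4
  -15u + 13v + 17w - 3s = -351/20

Row-reduce the augmented matrix:
R1 ← R1 / (-20).
R2 ← R2 + 50·R1.
R3 ← R3 + 13·R1.
R4 ← R4 + 4·R1.
R5 ← R5 + 15·R1.
R2 ← R2 / (53).
R1 ← R1 − 9/10·R2.
R3 ← R3 − 207/10·R2.
R4 ← R4 + 27/5·R2.
R5 ← R5 − 53/2·R2.
R3 ← R3 / (-148/5).
R1 ← R1 + 7/10·R3.
R2 ← R2 − 1/2·R3.
R4 ← R4 + 93/10·R3.
R4 ← R4 / (-159465/15688).
R1 ← R1 − 2253/15688·R4.
R2 ← R2 + 5119/15688·R4.
R3 ← R3 − 1567/7844·R4.
R5 reduces to 0 = 0, so the extra equation is consistent.
Reading off the reduced rows gives u = 13/5, v = 12/5, w = -3/4, s = -1.

u = 13/5, v = 12/5, w = -3/4, s = -1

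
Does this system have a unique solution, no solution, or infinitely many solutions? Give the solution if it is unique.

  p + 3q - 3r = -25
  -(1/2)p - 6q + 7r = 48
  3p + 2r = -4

Row-reduce:
R2 ← R2 + 1/2·R1.
R3 ← R3 − 3·R1.
R2 ← R2 / (-9/2).
R1 ← R1 − 3·R2.
R3 ← R3 + 9·R2.
Rank is 2 with 3 unknowns, leaving r free.

infinitely many solutions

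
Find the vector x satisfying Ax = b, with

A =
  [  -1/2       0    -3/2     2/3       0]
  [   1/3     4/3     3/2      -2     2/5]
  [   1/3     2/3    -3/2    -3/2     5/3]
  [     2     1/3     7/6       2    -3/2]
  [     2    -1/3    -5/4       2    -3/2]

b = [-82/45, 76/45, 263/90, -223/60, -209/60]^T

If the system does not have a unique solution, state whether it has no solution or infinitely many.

Row-reduce the augmented matrix:
R1 ← R1 / (-1/2).
R2 ← R2 − 1/3·R1.
R3 ← R3 − 1/3·R1.
R4 ← R4 − 2·R1.
R5 ← R5 − 2·R1.
R2 ← R2 / (4/3).
R3 ← R3 − 2/3·R2.
R4 ← R4 − 1/3·R2.
R5 ← R5 + 1/3·R2.
R3 ← R3 / (-11/4).
R1 ← R1 − 3·R3.
R2 ← R2 − 3/8·R3.
R4 ← R4 + 119/24·R3.
R5 ← R5 + 57/8·R3.
R4 ← R4 / (6601/1188).
R1 ← R1 + 18/11·R4.
R2 ← R2 + 53/44·R4.
R3 ← R3 − 10/99·R4.
R5 ← R5 − 1979/396·R4.
R5 ← R5 / (-136889/99015).
R1 ← R1 − 11552/33005·R5.
R2 ← R2 + 27733/66010·R5.
R3 ← R3 + 15056/33005·R5.
R4 ← R4 + 25212/33005·R5.
Reading off the reduced rows gives x_1 = 2/3, x_2 = -9/5, x_3 = 2/5, x_4 = -4/3, x_5 = 3/2.

x_1 = 2/3, x_2 = -9/5, x_3 = 2/5, x_4 = -4/3, x_5 = 3/2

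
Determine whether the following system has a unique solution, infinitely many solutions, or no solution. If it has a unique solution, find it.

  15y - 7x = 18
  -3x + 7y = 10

Row-reduce the augmented matrix:
R1 ← R1 / (-7).
R2 ← R2 + 3·R1.
R2 ← R2 / (4/7).
R1 ← R1 + 15/7·R2.
Reading off the reduced rows gives x = 6, y = 4.

x = 6, y = 4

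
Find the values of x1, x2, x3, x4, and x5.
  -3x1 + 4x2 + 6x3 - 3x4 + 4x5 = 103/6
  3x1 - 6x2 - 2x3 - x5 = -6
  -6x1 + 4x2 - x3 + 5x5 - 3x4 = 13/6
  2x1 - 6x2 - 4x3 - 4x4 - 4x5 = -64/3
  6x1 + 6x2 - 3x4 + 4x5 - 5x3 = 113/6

x1 = 2, x2 = 1, x3 = 5/3, x4 = 1/2, x5 = 8/3

Row-reduce the augmented matrix:
R1 ← R1 / (-3).
R2 ← R2 − 3·R1.
R3 ← R3 + 6·R1.
R4 ← R4 − 2·R1.
R5 ← R5 − 6·R1.
R2 ← R2 / (-2).
R1 ← R1 + 4/3·R2.
R3 ← R3 + 4·R2.
R4 ← R4 + 10/3·R2.
R5 ← R5 − 14·R2.
R3 ← R3 / (-21).
R1 ← R1 + 14/3·R3.
R2 ← R2 + 2·R3.
R4 ← R4 + 20/3·R3.
R5 ← R5 − 35·R3.
R4 ← R4 / (-27/7).
R1 ← R1 − 1·R4.
R2 ← R2 − 9/14·R4.
R3 ← R3 + 3/7·R4.
R5 ← R5 + 15·R4.
R5 ← R5 / (851/27).
R1 ← R1 + 181/81·R5.
R2 ← R2 + 11/9·R5.
R3 ← R3 − 22/27·R5.
R4 ← R4 − 73/81·R5.
Reading off the reduced rows gives x1 = 2, x2 = 1, x3 = 5/3, x4 = 1/2, x5 = 8/3.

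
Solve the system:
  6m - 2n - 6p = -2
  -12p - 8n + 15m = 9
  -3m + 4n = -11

no solution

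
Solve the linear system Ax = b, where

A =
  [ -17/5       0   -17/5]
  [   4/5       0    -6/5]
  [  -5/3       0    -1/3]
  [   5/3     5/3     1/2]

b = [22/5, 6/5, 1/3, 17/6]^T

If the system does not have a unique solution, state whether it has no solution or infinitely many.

no solution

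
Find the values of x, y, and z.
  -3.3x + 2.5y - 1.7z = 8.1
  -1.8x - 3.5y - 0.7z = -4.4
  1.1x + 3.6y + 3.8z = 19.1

x = -3, y = 2, z = 4

Row-reduce the augmented matrix:
R1 ← R1 / (-33/10).
R2 ← R2 + 9/5·R1.
R3 ← R3 − 11/10·R1.
R2 ← R2 / (-107/22).
R1 ← R1 + 25/33·R2.
R3 ← R3 − 133/30·R2.
R3 ← R3 / (5522/1605).
R1 ← R1 − 154/321·R3.
R2 ← R2 + 5/107·R3.
Reading off the reduced rows gives x = -3, y = 2, z = 4.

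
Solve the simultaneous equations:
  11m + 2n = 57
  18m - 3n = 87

m = 5, n = 1

Row-reduce the augmented matrix:
R1 ← R1 / (11).
R2 ← R2 − 18·R1.
R2 ← R2 / (-69/11).
R1 ← R1 − 2/11·R2.
Reading off the reduced rows gives m = 5, n = 1.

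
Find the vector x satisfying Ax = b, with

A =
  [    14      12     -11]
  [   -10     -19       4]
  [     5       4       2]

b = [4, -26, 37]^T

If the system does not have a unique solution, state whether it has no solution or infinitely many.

Row-reduce the augmented matrix:
R1 ← R1 / (14).
R2 ← R2 + 10·R1.
R3 ← R3 − 5·R1.
R2 ← R2 / (-73/7).
R1 ← R1 − 6/7·R2.
R3 ← R3 + 2/7·R2.
R3 ← R3 / (881/146).
R1 ← R1 + 161/146·R3.
R2 ← R2 − 27/73·R3.
Reading off the reduced rows gives x_1 = 5, x_2 = 0, x_3 = 6.

x_1 = 5, x_2 = 0, x_3 = 6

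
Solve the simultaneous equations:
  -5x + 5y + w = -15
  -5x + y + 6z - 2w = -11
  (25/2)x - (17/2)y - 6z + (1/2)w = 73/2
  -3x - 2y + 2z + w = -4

no solution

Row-reduce:
R1 ← R1 / (-5).
R2 ← R2 + 5·R1.
R3 ← R3 − 25/2·R1.
R4 ← R4 + 3·R1.
R2 ← R2 / (-4).
R1 ← R1 + 1·R2.
R3 ← R3 − 4·R2.
R4 ← R4 + 5·R2.
Swap R3 and R4.
R3 ← R3 / (-11/2).
R1 ← R1 + 3/2·R3.
R2 ← R2 + 3/2·R3.
Row 4 reduces to 0 = 3, a contradiction. The system is inconsistent.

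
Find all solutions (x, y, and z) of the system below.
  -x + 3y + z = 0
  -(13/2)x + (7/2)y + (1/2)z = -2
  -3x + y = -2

Row-reduce:
R1 ← R1 / (-1).
R2 ← R2 + 13/2·R1.
R3 ← R3 + 3·R1.
R2 ← R2 / (-16).
R1 ← R1 + 3·R2.
R3 ← R3 + 8·R2.
Row 3 reduces to 0 = -1, a contradiction. The system is inconsistent.

no solution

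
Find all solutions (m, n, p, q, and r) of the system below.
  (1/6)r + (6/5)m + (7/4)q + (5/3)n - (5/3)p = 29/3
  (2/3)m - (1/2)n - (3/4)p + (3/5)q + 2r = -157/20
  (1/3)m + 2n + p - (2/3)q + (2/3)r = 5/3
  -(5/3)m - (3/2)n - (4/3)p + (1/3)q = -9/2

infinitely many solutions

Row-reduce:
R1 ← R1 / (6/5).
R2 ← R2 − 2/3·R1.
R3 ← R3 − 1/3·R1.
R4 ← R4 + 5/3·R1.
R2 ← R2 / (-77/54).
R1 ← R1 − 25/18·R2.
R3 ← R3 − 83/54·R2.
R4 ← R4 − 22/27·R2.
R3 ← R3 / (509/308).
R1 ← R1 + 375/308·R3.
R2 ← R2 + 19/154·R3.
R4 ← R4 + 149/42·R3.
R4 ← R4 / (-143803/183240).
R1 ← R1 + 25/509·R4.
R2 ← R2 − 4429/30540·R4.
R3 ← R3 + 14359/15270·R4.
Rank is 4 with 5 unknowns, leaving r free.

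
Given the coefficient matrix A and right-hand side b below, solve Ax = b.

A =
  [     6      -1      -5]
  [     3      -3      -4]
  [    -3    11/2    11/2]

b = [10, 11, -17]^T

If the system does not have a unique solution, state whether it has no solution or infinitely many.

Row-reduce:
R1 ← R1 / (6).
R2 ← R2 − 3·R1.
R3 ← R3 + 3·R1.
R2 ← R2 / (-5/2).
R1 ← R1 + 1/6·R2.
R3 ← R3 − 5·R2.
Rank is 2 with 3 unknowns, leaving x_3 free.

infinitely many solutions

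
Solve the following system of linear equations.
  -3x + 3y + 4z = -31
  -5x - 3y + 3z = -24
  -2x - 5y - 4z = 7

x = 6, y = -3, z = -1

Row-reduce the augmented matrix:
R1 ← R1 / (-3).
R2 ← R2 + 5·R1.
R3 ← R3 + 2·R1.
R2 ← R2 / (-8).
R1 ← R1 + 1·R2.
R3 ← R3 + 7·R2.
R3 ← R3 / (-83/24).
R1 ← R1 + 7/8·R3.
R2 ← R2 − 11/24·R3.
Reading off the reduced rows gives x = 6, y = -3, z = -1.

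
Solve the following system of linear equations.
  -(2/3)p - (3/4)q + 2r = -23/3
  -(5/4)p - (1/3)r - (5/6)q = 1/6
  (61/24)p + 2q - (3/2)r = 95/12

Row-reduce:
R1 ← R1 / (-2/3).
R2 ← R2 + 5/4·R1.
R3 ← R3 − 61/24·R1.
R2 ← R2 / (55/96).
R1 ← R1 − 9/8·R2.
R3 ← R3 + 55/64·R2.
Row 3 reduces to 0 = 1/2, a contradiction. The system is inconsistent.

no solution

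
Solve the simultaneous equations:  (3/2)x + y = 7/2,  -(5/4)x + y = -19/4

x = 3, y = -1

From equation 1: y = 7/2 − 3/2·x.
Substitute into equation 2 and solve: x = 3.
Then y = -1.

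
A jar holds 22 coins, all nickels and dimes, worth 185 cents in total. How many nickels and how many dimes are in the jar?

nickels: 7, dimes: 15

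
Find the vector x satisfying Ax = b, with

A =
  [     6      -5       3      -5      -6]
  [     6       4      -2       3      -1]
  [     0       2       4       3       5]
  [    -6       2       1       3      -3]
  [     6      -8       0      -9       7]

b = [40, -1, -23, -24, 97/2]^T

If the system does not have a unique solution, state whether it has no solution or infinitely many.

Row-reduce:
R1 ← R1 / (6).
R2 ← R2 − 6·R1.
R4 ← R4 + 6·R1.
R5 ← R5 − 6·R1.
R2 ← R2 / (9).
R1 ← R1 + 5/6·R2.
R3 ← R3 − 2·R2.
R4 ← R4 + 3·R2.
R5 ← R5 + 3·R2.
R3 ← R3 / (46/9).
R1 ← R1 − 1/27·R3.
R2 ← R2 + 5/9·R3.
R4 ← R4 − 7/3·R3.
R5 ← R5 + 14/3·R3.
R4 ← R4 / (5/46).
R1 ← R1 + 7/69·R4.
R2 ← R2 − 47/46·R4.
R3 ← R3 − 11/46·R4.
R5 ← R5 + 5/23·R4.
Row 5 reduces to 0 = -1/2, a contradiction. The system is inconsistent.

no solution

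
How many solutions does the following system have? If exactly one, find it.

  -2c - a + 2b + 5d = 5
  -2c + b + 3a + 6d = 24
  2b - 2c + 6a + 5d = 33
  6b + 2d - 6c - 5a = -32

a = 4, b = 0, c = 3, d = 3

Row-reduce the augmented matrix:
R1 ← R1 / (-1).
R2 ← R2 − 3·R1.
R3 ← R3 − 6·R1.
R4 ← R4 + 5·R1.
R2 ← R2 / (7).
R1 ← R1 + 2·R2.
R3 ← R3 − 14·R2.
R4 ← R4 + 4·R2.
R3 ← R3 / (2).
R1 ← R1 + 2/7·R3.
R2 ← R2 + 8/7·R3.
R4 ← R4 + 4/7·R3.
R4 ← R4 / (-13).
R2 ← R2 + 1·R4.
R3 ← R3 + 7/2·R4.
Reading off the reduced rows gives a = 4, b = 0, c = 3, d = 3.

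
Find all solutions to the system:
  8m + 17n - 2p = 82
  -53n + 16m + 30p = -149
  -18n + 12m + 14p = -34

no solution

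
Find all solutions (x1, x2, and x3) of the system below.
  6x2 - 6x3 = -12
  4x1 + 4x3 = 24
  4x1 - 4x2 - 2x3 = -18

Row-reduce the augmented matrix:
Swap R1 and R2.
R1 ← R1 / (4).
R3 ← R3 − 4·R1.
R2 ← R2 / (6).
R3 ← R3 + 4·R2.
R3 ← R3 / (-10).
R1 ← R1 − 1·R3.
R2 ← R2 + 1·R3.
Reading off the reduced rows gives x1 = 1, x2 = 3, x3 = 5.

x1 = 1, x2 = 3, x3 = 5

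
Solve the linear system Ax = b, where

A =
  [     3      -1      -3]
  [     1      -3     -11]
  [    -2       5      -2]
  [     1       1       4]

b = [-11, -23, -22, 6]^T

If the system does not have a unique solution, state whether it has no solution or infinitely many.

x_1 = -2, x_2 = -4, x_3 = 3

Row-reduce the augmented matrix:
R1 ← R1 / (3).
R2 ← R2 − 1·R1.
R3 ← R3 + 2·R1.
R4 ← R4 − 1·R1.
R2 ← R2 / (-8/3).
R1 ← R1 + 1/3·R2.
R3 ← R3 − 13/3·R2.
R4 ← R4 − 4/3·R2.
R3 ← R3 / (-81/4).
R1 ← R1 − 1/4·R3.
R2 ← R2 − 15/4·R3.
R4 reduces to 0 = 0, so the extra equation is consistent.
Reading off the reduced rows gives x_1 = -2, x_2 = -4, x_3 = 3.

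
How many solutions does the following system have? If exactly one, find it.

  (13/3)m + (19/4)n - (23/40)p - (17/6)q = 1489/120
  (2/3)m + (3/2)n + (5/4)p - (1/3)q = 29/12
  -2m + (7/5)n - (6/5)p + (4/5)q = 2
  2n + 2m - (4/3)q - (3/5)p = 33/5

Row-reduce:
R1 ← R1 / (13/3).
R2 ← R2 − 2/3·R1.
R3 ← R3 + 2·R1.
R4 ← R4 − 2·R1.
R2 ← R2 / (10/13).
R1 ← R1 − 57/52·R2.
R3 ← R3 − 467/130·R2.
R4 ← R4 + 5/26·R2.
R3 ← R3 / (-1929/250).
R1 ← R1 + 51/25·R3.
R2 ← R2 − 87/50·R3.
Row 4 reduces to 0 = 1, a contradiction. The system is inconsistent.

no solution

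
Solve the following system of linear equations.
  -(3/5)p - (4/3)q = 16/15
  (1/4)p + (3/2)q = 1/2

p = -4, q = 1

Row-reduce the augmented matrix:
R1 ← R1 / (-3/5).
R2 ← R2 − 1/4·R1.
R2 ← R2 / (17/18).
R1 ← R1 − 20/9·R2.
Reading off the reduced rows gives p = -4, q = 1.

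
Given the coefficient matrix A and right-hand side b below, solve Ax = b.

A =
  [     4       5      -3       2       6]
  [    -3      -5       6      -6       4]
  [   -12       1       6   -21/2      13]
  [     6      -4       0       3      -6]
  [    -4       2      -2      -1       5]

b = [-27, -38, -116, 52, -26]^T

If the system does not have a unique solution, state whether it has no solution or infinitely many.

Row-reduce:
R1 ← R1 / (4).
R2 ← R2 + 3·R1.
R3 ← R3 + 12·R1.
R4 ← R4 − 6·R1.
R5 ← R5 + 4·R1.
R2 ← R2 / (-5/4).
R1 ← R1 − 5/4·R2.
R3 ← R3 − 16·R2.
R4 ← R4 + 23/2·R2.
R5 ← R5 − 7·R2.
R3 ← R3 / (45).
R1 ← R1 − 3·R3.
R2 ← R2 + 3·R3.
R4 ← R4 + 30·R3.
R5 ← R5 − 16·R3.
Swap R4 and R5.
R4 ← R4 / (-53/25).
R1 ← R1 − 7/50·R4.
R2 ← R2 + 27/50·R4.
R3 ← R3 + 69/50·R4.
Rank is 4 with 5 unknowns, leaving x_5 free.

infinitely many solutions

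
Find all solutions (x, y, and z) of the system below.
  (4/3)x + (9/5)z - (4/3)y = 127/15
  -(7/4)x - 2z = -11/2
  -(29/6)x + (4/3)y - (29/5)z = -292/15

Row-reduce:
R1 ← R1 / (4/3).
R2 ← R2 + 7/4·R1.
R3 ← R3 + 29/6·R1.
R2 ← R2 / (-7/4).
R1 ← R1 + 1·R2.
R3 ← R3 + 7/2·R2.
Rank is 2 with 3 unknowns, leaving z free.

infinitely many solutions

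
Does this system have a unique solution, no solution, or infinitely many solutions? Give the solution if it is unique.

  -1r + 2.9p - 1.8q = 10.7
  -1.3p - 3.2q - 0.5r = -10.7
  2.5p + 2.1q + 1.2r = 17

p = 5, q = 1, r = 2

Row-reduce the augmented matrix:
R1 ← R1 / (29/10).
R2 ← R2 + 13/10·R1.
R3 ← R3 − 5/2·R1.
R2 ← R2 / (-581/145).
R1 ← R1 + 18/29·R2.
R3 ← R3 − 1059/290·R2.
R3 ← R3 / (13919/11620).
R1 ← R1 + 115/581·R3.
R2 ← R2 − 275/1162·R3.
Reading off the reduced rows gives p = 5, q = 1, r = 2.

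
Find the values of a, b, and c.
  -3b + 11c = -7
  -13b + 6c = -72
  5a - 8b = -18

Row-reduce the augmented matrix:
Swap R1 and R3.
R1 ← R1 / (5).
R2 ← R2 / (-13).
R1 ← R1 + 8/5·R2.
R3 ← R3 + 3·R2.
R3 ← R3 / (125/13).
R1 ← R1 + 48/65·R3.
R2 ← R2 + 6/13·R3.
Reading off the reduced rows gives a = 6, b = 6, c = 1.

a = 6, b = 6, c = 1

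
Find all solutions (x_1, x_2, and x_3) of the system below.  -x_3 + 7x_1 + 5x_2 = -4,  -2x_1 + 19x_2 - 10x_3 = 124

infinitely many solutions

Row-reduce:
R1 ← R1 / (7).
R2 ← R2 + 2·R1.
R2 ← R2 / (143/7).
R1 ← R1 − 5/7·R2.
Rank is 2 with 3 unknowns, leaving x_3 free.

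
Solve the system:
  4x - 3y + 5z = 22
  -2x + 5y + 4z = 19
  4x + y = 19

x = 4, y = 3, z = 3

Row-reduce the augmented matrix:
R1 ← R1 / (4).
R2 ← R2 + 2·R1.
R3 ← R3 − 4·R1.
R2 ← R2 / (7/2).
R1 ← R1 + 3/4·R2.
R3 ← R3 − 4·R2.
R3 ← R3 / (-87/7).
R1 ← R1 − 37/14·R3.
R2 ← R2 − 13/7·R3.
Reading off the reduced rows gives x = 4, y = 3, z = 3.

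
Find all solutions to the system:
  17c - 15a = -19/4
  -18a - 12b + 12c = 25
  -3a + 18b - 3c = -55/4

a = -5/3, b = -4/3, c = -7/4

Row-reduce the augmented matrix:
R1 ← R1 / (-15).
R2 ← R2 + 18·R1.
R3 ← R3 + 3·R1.
R2 ← R2 / (-12).
R3 ← R3 − 18·R2.
R3 ← R3 / (-19).
R1 ← R1 + 17/15·R3.
R2 ← R2 − 7/10·R3.
Reading off the reduced rows gives a = -5/3, b = -4/3, c = -7/4.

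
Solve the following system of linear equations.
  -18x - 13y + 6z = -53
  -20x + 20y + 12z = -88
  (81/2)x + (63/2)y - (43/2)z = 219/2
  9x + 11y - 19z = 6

Row-reduce:
R1 ← R1 / (-18).
R2 ← R2 + 20·R1.
R3 ← R3 − 81/2·R1.
R4 ← R4 − 9·R1.
R2 ← R2 / (310/9).
R1 ← R1 − 13/18·R2.
R3 ← R3 − 9/4·R2.
R4 ← R4 − 9/2·R2.
R3 ← R3 / (-1294/155).
R1 ← R1 + 69/155·R3.
R2 ← R2 − 24/155·R3.
R4 ← R4 + 2588/155·R3.
Row 4 reduces to 0 = -1, a contradiction. The system is inconsistent.

no solution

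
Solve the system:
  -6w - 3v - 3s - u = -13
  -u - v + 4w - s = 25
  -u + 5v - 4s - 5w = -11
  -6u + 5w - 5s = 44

u = 1, v = -1, w = 5, s = -5

Row-reduce the augmented matrix:
R1 ← R1 / (-1).
R2 ← R2 + 1·R1.
R3 ← R3 + 1·R1.
R4 ← R4 + 6·R1.
R2 ← R2 / (2).
R1 ← R1 − 3·R2.
R3 ← R3 − 8·R2.
R4 ← R4 − 18·R2.
R3 ← R3 / (-39).
R1 ← R1 + 9·R3.
R2 ← R2 − 5·R3.
R4 ← R4 + 49·R3.
R4 ← R4 / (82/13).
R1 ← R1 − 27/13·R4.
R2 ← R2 + 2/13·R4.
R3 ← R3 − 3/13·R4.
Reading off the reduced rows gives u = 1, v = -1, w = 5, s = -5.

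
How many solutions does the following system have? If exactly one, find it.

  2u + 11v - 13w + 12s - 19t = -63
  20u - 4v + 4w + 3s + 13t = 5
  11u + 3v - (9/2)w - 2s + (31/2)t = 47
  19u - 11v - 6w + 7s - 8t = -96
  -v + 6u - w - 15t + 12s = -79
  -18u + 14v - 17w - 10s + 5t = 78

no solution

Row-reduce:
R1 ← R1 / (2).
R2 ← R2 − 20·R1.
R3 ← R3 − 11·R1.
R4 ← R4 − 19·R1.
R5 ← R5 − 6·R1.
R6 ← R6 + 18·R1.
R2 ← R2 / (-114).
R1 ← R1 − 11/2·R2.
R3 ← R3 + 115/2·R2.
R4 ← R4 + 231/2·R2.
R5 ← R5 + 34·R2.
R6 ← R6 − 113·R2.
R3 ← R3 / (-67/114).
R1 ← R1 + 2/57·R3.
R2 ← R2 + 67/57·R3.
R4 ← R4 + 347/19·R3.
R5 ← R5 + 112/57·R3.
R6 ← R6 + 67/57·R3.
R4 ← R4 / (77935/268).
R1 ← R1 − 239/268·R4.
R2 ← R2 − 19·R4.
R3 ← R3 − 2049/134·R4.
R5 ← R5 − 2743/67·R4.
R5 ← R5 / (236/55).
R1 ← R1 − 731/715·R5.
R2 ← R2 − 658/715·R5.
R3 ← R3 − 397/715·R5.
R4 ← R4 + 1427/715·R5.
Row 6 reduces to 0 = -6, a contradiction. The system is inconsistent.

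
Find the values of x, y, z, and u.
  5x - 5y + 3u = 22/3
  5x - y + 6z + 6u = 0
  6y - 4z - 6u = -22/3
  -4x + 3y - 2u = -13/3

x = 1/3, y = -7/3, z = 4/3, u = -2

Row-reduce the augmented matrix:
R1 ← R1 / (5).
R2 ← R2 − 5·R1.
R4 ← R4 + 4·R1.
R2 ← R2 / (4).
R1 ← R1 + 1·R2.
R3 ← R3 − 6·R2.
R4 ← R4 + 1·R2.
R3 ← R3 / (-13).
R1 ← R1 − 3/2·R3.
R2 ← R2 − 3/2·R3.
R4 ← R4 − 3/2·R3.
R4 ← R4 / (-4/65).
R1 ← R1 − 9/65·R4.
R2 ← R2 + 6/13·R4.
R3 ← R3 − 21/26·R4.
Reading off the reduced rows gives x = 1/3, y = -7/3, z = 4/3, u = -2.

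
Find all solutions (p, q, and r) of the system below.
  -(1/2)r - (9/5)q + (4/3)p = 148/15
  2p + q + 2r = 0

infinitely many solutions

Row-reduce:
R1 ← R1 / (4/3).
R2 ← R2 − 2·R1.
R2 ← R2 / (37/10).
R1 ← R1 + 27/20·R2.
Rank is 2 with 3 unknowns, leaving r free.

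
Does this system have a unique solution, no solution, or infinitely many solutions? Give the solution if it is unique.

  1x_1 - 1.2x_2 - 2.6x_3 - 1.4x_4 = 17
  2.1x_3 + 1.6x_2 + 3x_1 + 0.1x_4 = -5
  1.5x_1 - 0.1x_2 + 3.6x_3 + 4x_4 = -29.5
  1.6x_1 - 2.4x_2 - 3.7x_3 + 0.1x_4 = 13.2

Row-reduce the augmented matrix:
R2 ← R2 − 3·R1.
R3 ← R3 − 3/2·R1.
R4 ← R4 − 8/5·R1.
R2 ← R2 / (26/5).
R1 ← R1 + 6/5·R2.
R3 ← R3 − 17/10·R2.
R4 ← R4 + 12/25·R2.
R3 ← R3 / (2217/520).
R1 ← R1 + 41/130·R3.
R2 ← R2 − 99/52·R3.
R4 ← R4 − 893/650·R3.
R4 ← R4 / (13571/11085).
R1 ← R1 + 134/2217·R4.
R2 ← R2 + 938/739·R4.
R3 ← R3 − 2441/2217·R4.
Reading off the reduced rows gives x_1 = 1, x_2 = -2, x_3 = -2, x_4 = -6.

x_1 = 1, x_2 = -2, x_3 = -2, x_4 = -6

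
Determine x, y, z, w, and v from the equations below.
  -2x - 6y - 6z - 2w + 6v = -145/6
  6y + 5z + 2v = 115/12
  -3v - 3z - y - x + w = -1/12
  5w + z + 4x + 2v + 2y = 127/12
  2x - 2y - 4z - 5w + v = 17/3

x = 3, y = 8/3, z = -3/4, w = -2/3, v = -4/3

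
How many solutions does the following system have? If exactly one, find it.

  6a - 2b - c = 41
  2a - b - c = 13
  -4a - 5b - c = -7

a = 6, b = -4, c = 3

Row-reduce the augmented matrix:
R1 ← R1 / (6).
R2 ← R2 − 2·R1.
R3 ← R3 + 4·R1.
R2 ← R2 / (-1/3).
R1 ← R1 + 1/3·R2.
R3 ← R3 + 19/3·R2.
R3 ← R3 / (11).
R1 ← R1 − 1/2·R3.
R2 ← R2 − 2·R3.
Reading off the reduced rows gives a = 6, b = -4, c = 3.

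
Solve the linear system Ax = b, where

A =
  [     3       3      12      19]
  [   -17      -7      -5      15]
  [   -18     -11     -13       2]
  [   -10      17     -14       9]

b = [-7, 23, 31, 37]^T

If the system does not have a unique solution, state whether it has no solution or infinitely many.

x_1 = 2, x_2 = -1, x_3 = -4, x_4 = 2

Row-reduce the augmented matrix:
R1 ← R1 / (3).
R2 ← R2 + 17·R1.
R3 ← R3 + 18·R1.
R4 ← R4 + 10·R1.
R2 ← R2 / (10).
R1 ← R1 − 1·R2.
R3 ← R3 − 7·R2.
R4 ← R4 − 27·R2.
R3 ← R3 / (149/10).
R1 ← R1 + 23/10·R3.
R2 ← R2 − 63/10·R3.
R4 ← R4 + 1441/10·R3.
R4 ← R4 / (4851/149).
R1 ← R1 + 191/149·R4.
R2 ← R2 + 212/447·R4.
R3 ← R3 − 904/447·R4.
Reading off the reduced rows gives x_1 = 2, x_2 = -1, x_3 = -4, x_4 = 2.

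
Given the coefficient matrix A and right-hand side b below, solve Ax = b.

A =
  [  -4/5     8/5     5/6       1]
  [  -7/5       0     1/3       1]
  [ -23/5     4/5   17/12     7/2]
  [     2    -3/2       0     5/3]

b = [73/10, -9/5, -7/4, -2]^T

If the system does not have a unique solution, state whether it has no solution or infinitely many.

infinitely many solutions

Row-reduce:
R1 ← R1 / (-4/5).
R2 ← R2 + 7/5·R1.
R3 ← R3 + 23/5·R1.
R4 ← R4 − 2·R1.
R2 ← R2 / (-14/5).
R1 ← R1 + 2·R2.
R3 ← R3 + 42/5·R2.
R4 ← R4 − 5/2·R2.
Swap R3 and R4.
R3 ← R3 / (725/672).
R1 ← R1 + 5/21·R3.
R2 ← R2 − 45/112·R3.
Rank is 3 with 4 unknowns, leaving x_4 free.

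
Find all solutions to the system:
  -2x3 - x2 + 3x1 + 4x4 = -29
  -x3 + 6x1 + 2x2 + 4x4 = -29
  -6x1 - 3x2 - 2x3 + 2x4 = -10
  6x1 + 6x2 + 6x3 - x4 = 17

Row-reduce the augmented matrix:
R1 ← R1 / (3).
R2 ← R2 − 6·R1.
R3 ← R3 + 6·R1.
R4 ← R4 − 6·R1.
R2 ← R2 / (4).
R1 ← R1 + 1/3·R2.
R3 ← R3 + 5·R2.
R4 ← R4 − 8·R2.
R3 ← R3 / (-9/4).
R1 ← R1 + 5/12·R3.
R2 ← R2 − 3/4·R3.
R4 ← R4 − 4·R3.
R4 ← R4 / (71/9).
R1 ← R1 − 2/27·R4.
R2 ← R2 − 2/3·R4.
R3 ← R3 + 20/9·R4.
Reading off the reduced rows gives x1 = -1, x2 = 0, x3 = 3, x4 = -5.

x1 = -1, x2 = 0, x3 = 3, x4 = -5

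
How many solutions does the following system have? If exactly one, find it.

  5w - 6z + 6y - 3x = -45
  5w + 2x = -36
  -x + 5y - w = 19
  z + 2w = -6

Row-reduce the augmented matrix:
R1 ← R1 / (-3).
R2 ← R2 − 2·R1.
R3 ← R3 + 1·R1.
R2 ← R2 / (4).
R1 ← R1 + 2·R2.
R3 ← R3 − 3·R2.
R3 ← R3 / (5).
R2 ← R2 + 1·R3.
R4 ← R4 − 1·R3.
R4 ← R4 / (227/60).
R1 ← R1 − 5/2·R4.
R2 ← R2 − 3/10·R4.
R3 ← R3 + 107/60·R4.
Reading off the reduced rows gives x = -3, y = 2, z = 6, w = -6.

x = -3, y = 2, z = 6, w = -6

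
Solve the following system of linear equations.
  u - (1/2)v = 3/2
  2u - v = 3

infinitely many solutions

Row-reduce:
R2 ← R2 − 2·R1.
Rank is 1 with 2 unknowns, leaving v free.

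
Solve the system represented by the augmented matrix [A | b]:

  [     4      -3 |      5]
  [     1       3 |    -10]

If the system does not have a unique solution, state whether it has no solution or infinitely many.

Row-reduce the augmented matrix:
R1 ← R1 / (4).
R2 ← R2 − 1·R1.
R2 ← R2 / (15/4).
R1 ← R1 + 3/4·R2.
Reading off the reduced rows gives x_1 = -1, x_2 = -3.

x_1 = -1, x_2 = -3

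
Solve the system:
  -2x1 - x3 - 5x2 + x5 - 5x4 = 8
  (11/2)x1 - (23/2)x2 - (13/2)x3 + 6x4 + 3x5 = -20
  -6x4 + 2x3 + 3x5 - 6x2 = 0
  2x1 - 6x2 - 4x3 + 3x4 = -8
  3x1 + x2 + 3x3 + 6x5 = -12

Row-reduce:
R1 ← R1 / (-2).
R2 ← R2 − 11/2·R1.
R4 ← R4 − 2·R1.
R5 ← R5 − 3·R1.
R2 ← R2 / (-101/4).
R1 ← R1 − 5/2·R2.
R3 ← R3 + 6·R2.
R4 ← R4 + 11·R2.
R5 ← R5 + 13/2·R2.
R3 ← R3 / (424/101).
R1 ← R1 + 42/101·R3.
R2 ← R2 − 37/101·R3.
R4 ← R4 + 98/101·R3.
R5 ← R5 − 392/101·R3.
R4 ← R4 / (22/53).
R1 ← R1 − 70/53·R4.
R2 ← R2 − 71/106·R4.
R3 ← R3 + 105/106·R4.
R5 ← R5 + 88/53·R4.
Row 5 reduces to 0 = -4, a contradiction. The system is inconsistent.

no solution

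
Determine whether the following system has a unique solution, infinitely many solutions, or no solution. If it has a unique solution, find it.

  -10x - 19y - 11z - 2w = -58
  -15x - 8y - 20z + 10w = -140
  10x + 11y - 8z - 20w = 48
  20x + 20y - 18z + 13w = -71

Row-reduce the augmented matrix:
R1 ← R1 / (-10).
R2 ← R2 + 15·R1.
R3 ← R3 − 10·R1.
R4 ← R4 − 20·R1.
R2 ← R2 / (41/2).
R1 ← R1 − 19/10·R2.
R3 ← R3 + 8·R2.
R4 ← R4 + 18·R2.
R3 ← R3 / (-835/41).
R1 ← R1 − 292/205·R3.
R2 ← R2 + 7/41·R3.
R4 ← R4 + 1766/41·R3.
R4 ← R4 / (46939/835).
R1 ← R1 + 9138/4175·R4.
R2 ← R2 − 648/835·R4.
R3 ← R3 − 694/835·R4.
Reading off the reduced rows gives x = 2, y = 0, z = 4, w = -3.

x = 2, y = 0, z = 4, w = -3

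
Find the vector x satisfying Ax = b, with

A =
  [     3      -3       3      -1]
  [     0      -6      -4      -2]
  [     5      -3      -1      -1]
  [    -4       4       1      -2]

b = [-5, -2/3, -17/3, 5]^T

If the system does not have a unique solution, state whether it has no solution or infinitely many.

Row-reduce the augmented matrix:
R1 ← R1 / (3).
R3 ← R3 − 5·R1.
R4 ← R4 + 4·R1.
R2 ← R2 / (-6).
R1 ← R1 + 1·R2.
R3 ← R3 − 2·R2.
R3 ← R3 / (-22/3).
R1 ← R1 − 5/3·R3.
R2 ← R2 − 2/3·R3.
R4 ← R4 − 5·R3.
R4 ← R4 / (-10/3).
R2 ← R2 − 1/3·R4.
Reading off the reduced rows gives x_1 = -1, x_2 = 1/3, x_3 = -1/3, x_4 = 0.

x_1 = -1, x_2 = 1/3, x_3 = -1/3, x_4 = 0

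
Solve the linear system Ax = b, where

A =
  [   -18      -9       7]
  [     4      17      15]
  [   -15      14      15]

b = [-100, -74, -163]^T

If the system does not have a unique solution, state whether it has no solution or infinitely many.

x_1 = 5, x_2 = -2, x_3 = -4

Row-reduce the augmented matrix:
R1 ← R1 / (-18).
R2 ← R2 − 4·R1.
R3 ← R3 + 15·R1.
R2 ← R2 / (15).
R1 ← R1 − 1/2·R2.
R3 ← R3 − 43/2·R2.
R3 ← R3 / (-1966/135).
R1 ← R1 + 127/135·R3.
R2 ← R2 − 149/135·R3.
Reading off the reduced rows gives x_1 = 5, x_2 = -2, x_3 = -4.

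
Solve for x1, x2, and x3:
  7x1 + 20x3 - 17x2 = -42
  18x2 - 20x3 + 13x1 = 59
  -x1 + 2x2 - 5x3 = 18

Row-reduce the augmented matrix:
R1 ← R1 / (7).
R2 ← R2 − 13·R1.
R3 ← R3 + 1·R1.
R2 ← R2 / (347/7).
R1 ← R1 + 17/7·R2.
R3 ← R3 + 3/7·R2.
R3 ← R3 / (-915/347).
R1 ← R1 − 20/347·R3.
R2 ← R2 + 400/347·R3.
Reading off the reduced rows gives x1 = 1, x2 = -3, x3 = -5.

x1 = 1, x2 = -3, x3 = -5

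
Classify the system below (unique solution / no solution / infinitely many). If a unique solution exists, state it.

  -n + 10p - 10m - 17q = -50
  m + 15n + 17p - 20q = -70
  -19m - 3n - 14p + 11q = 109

Row-reduce:
R1 ← R1 / (-10).
R2 ← R2 − 1·R1.
R3 ← R3 + 19·R1.
R2 ← R2 / (149/10).
R1 ← R1 − 1/10·R2.
R3 ← R3 + 11/10·R2.
R3 ← R3 / (-4719/149).
R1 ← R1 + 167/149·R3.
R2 ← R2 − 180/149·R3.
Rank is 3 with 4 unknowns, leaving q free.

infinitely many solutions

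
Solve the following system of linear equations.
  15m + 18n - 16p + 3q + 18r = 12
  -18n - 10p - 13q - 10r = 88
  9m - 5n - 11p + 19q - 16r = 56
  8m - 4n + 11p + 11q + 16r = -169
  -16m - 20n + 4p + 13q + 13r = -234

Row-reduce the augmented matrix:
R1 ← R1 / (15).
R3 ← R3 − 9·R1.
R4 ← R4 − 8·R1.
R5 ← R5 + 16·R1.
R2 ← R2 / (-18).
R1 ← R1 − 6/5·R2.
R3 ← R3 + 79/5·R2.
R4 ← R4 + 68/5·R2.
R5 ← R5 + 4/5·R2.
R3 ← R3 / (332/45).
R1 ← R1 + 26/15·R3.
R2 ← R2 − 5/9·R3.
R4 ← R4 − 1219/45·R3.
R5 ← R5 + 568/45·R3.
R4 ← R4 / (-170971/1992).
R1 ← R1 − 6031/996·R4.
R2 ← R2 + 951/664·R4.
R3 ← R3 − 2575/664·R4.
R5 ← R5 − 16366/249·R4.
R5 ← R5 / (10800605/170971).
R1 ← R1 − 333768/170971·R5.
R2 ← R2 − 98404/170971·R5.
R3 ← R3 − 201342/170971·R5.
R4 ← R4 + 159614/170971·R5.
Reading off the reduced rows gives m = 2, n = 3, p = -3, q = -4, r = -6.

m = 2, n = 3, p = -3, q = -4, r = -6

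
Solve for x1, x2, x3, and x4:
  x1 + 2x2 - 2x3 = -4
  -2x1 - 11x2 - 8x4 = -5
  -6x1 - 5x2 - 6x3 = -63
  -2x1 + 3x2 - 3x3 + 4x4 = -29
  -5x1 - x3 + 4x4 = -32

x1 = 2, x2 = 3, x3 = 6, x4 = -4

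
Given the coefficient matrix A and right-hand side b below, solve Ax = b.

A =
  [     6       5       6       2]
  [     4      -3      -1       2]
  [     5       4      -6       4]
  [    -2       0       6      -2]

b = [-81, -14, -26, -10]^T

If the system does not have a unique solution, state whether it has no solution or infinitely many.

Row-reduce the augmented matrix:
R1 ← R1 / (6).
R2 ← R2 − 4·R1.
R3 ← R3 − 5·R1.
R4 ← R4 + 2·R1.
R2 ← R2 / (-19/3).
R1 ← R1 − 5/6·R2.
R3 ← R3 + 1/6·R2.
R4 ← R4 − 5/3·R2.
R3 ← R3 / (-413/38).
R1 ← R1 − 13/38·R3.
R2 ← R2 − 15/19·R3.
R4 ← R4 − 127/19·R3.
R4 ← R4 / (110/413).
R1 ← R1 − 204/413·R4.
R2 ← R2 − 26/413·R4.
R3 ← R3 + 88/413·R4.
Reading off the reduced rows gives x_1 = -4, x_2 = -3, x_3 = -5, x_4 = -6.

x_1 = -4, x_2 = -3, x_3 = -5, x_4 = -6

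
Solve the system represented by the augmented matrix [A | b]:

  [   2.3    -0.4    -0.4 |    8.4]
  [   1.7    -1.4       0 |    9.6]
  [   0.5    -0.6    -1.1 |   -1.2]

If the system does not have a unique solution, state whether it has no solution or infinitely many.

x_1 = 4, x_2 = -2, x_3 = 4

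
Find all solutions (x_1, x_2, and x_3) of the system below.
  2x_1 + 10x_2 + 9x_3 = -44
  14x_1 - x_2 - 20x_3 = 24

Row-reduce:
R1 ← R1 / (2).
R2 ← R2 − 14·R1.
R2 ← R2 / (-71).
R1 ← R1 − 5·R2.
Rank is 2 with 3 unknowns, leaving x_3 free.

infinitely many solutions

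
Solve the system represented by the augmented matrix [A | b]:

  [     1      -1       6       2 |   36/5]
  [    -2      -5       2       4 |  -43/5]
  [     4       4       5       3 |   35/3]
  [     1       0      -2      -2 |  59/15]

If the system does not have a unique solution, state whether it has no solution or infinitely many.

x_1 = 3, x_2 = -1/3, x_3 = 6/5, x_4 = -5/3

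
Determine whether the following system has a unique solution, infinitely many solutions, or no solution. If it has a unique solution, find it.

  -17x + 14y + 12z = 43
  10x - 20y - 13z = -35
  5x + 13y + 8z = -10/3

x = -7/3, y = 5/3, z = -5/3

Row-reduce the augmented matrix:
R1 ← R1 / (-17).
R2 ← R2 − 10·R1.
R3 ← R3 − 5·R1.
R2 ← R2 / (-200/17).
R1 ← R1 + 14/17·R2.
R3 ← R3 − 291/17·R2.
R3 ← R3 / (577/200).
R1 ← R1 + 29/100·R3.
R2 ← R2 − 101/200·R3.
Reading off the reduced rows gives x = -7/3, y = 5/3, z = -5/3.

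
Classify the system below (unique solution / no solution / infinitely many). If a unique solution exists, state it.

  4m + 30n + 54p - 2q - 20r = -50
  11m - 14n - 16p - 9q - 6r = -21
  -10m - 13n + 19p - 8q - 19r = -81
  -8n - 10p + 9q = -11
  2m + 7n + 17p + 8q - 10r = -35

no solution

Row-reduce:
R1 ← R1 / (4).
R2 ← R2 − 11·R1.
R3 ← R3 + 10·R1.
R5 ← R5 − 2·R1.
R2 ← R2 / (-193/2).
R1 ← R1 − 15/2·R2.
R3 ← R3 − 62·R2.
R4 ← R4 + 8·R2.
R5 ← R5 + 8·R2.
R3 ← R3 / (9324/193).
R1 ← R1 − 138/193·R3.
R2 ← R2 − 329/193·R3.
R4 ← R4 − 702/193·R3.
R5 ← R5 − 702/193·R3.
R4 ← R4 / (5407/518).
R1 ← R1 + 283/518·R4.
R2 ← R2 − 85/148·R4.
R3 ← R3 + 327/1036·R4.
R5 ← R5 − 5407/518·R4.
Row 5 reduces to 0 = 1, a contradiction. The system is inconsistent.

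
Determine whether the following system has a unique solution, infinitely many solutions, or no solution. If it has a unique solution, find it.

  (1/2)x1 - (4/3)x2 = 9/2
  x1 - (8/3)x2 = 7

no solution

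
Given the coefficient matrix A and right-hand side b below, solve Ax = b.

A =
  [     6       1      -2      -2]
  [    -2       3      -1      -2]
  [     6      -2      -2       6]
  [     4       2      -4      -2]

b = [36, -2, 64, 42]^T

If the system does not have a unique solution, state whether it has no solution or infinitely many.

x_1 = 5, x_2 = 4, x_3 = -6, x_4 = 5

Row-reduce the augmented matrix:
R1 ← R1 / (6).
R2 ← R2 + 2·R1.
R3 ← R3 − 6·R1.
R4 ← R4 − 4·R1.
R2 ← R2 / (10/3).
R1 ← R1 − 1/6·R2.
R3 ← R3 + 3·R2.
R4 ← R4 − 4/3·R2.
R3 ← R3 / (-3/2).
R1 ← R1 + 1/4·R3.
R2 ← R2 + 1/2·R3.
R4 ← R4 + 2·R3.
R4 ← R4 / (-106/15).
R1 ← R1 + 17/15·R4.
R2 ← R2 + 8/3·R4.
R3 ← R3 + 56/15·R4.
Reading off the reduced rows gives x_1 = 5, x_2 = 4, x_3 = -6, x_4 = 5.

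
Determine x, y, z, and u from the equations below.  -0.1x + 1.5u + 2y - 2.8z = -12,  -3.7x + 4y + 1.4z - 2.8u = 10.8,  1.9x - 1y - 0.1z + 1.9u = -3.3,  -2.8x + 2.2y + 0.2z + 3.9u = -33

x = 6, y = 3, z = 3, u = -6

Row-reduce the augmented matrix:
R1 ← R1 / (-1/10).
R2 ← R2 + 37/10·R1.
R3 ← R3 − 19/10·R1.
R4 ← R4 + 14/5·R1.
R2 ← R2 / (-70).
R1 ← R1 + 20·R2.
R3 ← R3 − 37·R2.
R4 ← R4 + 269/5·R2.
R3 ← R3 / (11/5).
R1 ← R1 + 2·R3.
R2 ← R2 + 3/2·R3.
R4 ← R4 + 21/10·R3.
R4 ← R4 / (485939/77000).
R1 ← R1 − 197/154·R4.
R2 ← R2 − 8461/15400·R4.
R3 ← R3 + 291/1540·R4.
Reading off the reduced rows gives x = 6, y = 3, z = 3, u = -6.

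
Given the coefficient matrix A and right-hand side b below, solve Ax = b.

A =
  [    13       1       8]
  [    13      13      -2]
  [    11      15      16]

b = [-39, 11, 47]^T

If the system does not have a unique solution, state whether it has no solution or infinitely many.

Row-reduce the augmented matrix:
R1 ← R1 / (13).
R2 ← R2 − 13·R1.
R3 ← R3 − 11·R1.
R2 ← R2 / (12).
R1 ← R1 − 1/13·R2.
R3 ← R3 − 184/13·R2.
R3 ← R3 / (820/39).
R1 ← R1 − 53/78·R3.
R2 ← R2 + 5/6·R3.
Reading off the reduced rows gives x_1 = -4, x_2 = 5, x_3 = 1.

x_1 = -4, x_2 = 5, x_3 = 1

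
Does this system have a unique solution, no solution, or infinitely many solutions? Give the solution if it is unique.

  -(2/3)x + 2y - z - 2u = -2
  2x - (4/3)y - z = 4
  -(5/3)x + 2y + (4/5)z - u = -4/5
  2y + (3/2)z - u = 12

Row-reduce the augmented matrix:
R1 ← R1 / (-2/3).
R2 ← R2 − 2·R1.
R3 ← R3 + 5/3·R1.
R2 ← R2 / (14/3).
R1 ← R1 + 3·R2.
R3 ← R3 + 3·R2.
R4 ← R4 − 2·R2.
R3 ← R3 / (51/70).
R1 ← R1 + 15/14·R3.
R2 ← R2 + 6/7·R3.
R4 ← R4 − 45/14·R3.
R4 ← R4 / (16/17).
R1 ← R1 + 11/17·R4.
R2 ← R2 + 19/17·R4.
R3 ← R3 − 10/51·R4.
Reading off the reduced rows gives x = 6, y = 3, z = 4, u = 0.

x = 6, y = 3, z = 4, u = 0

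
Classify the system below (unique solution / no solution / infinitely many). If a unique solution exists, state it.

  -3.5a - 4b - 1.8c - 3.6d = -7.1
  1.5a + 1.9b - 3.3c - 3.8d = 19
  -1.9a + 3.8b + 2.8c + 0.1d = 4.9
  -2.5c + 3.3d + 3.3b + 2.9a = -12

a = 5, b = 1, c = 4, d = -6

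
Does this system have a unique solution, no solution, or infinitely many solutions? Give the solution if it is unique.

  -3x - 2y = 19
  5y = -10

x = -5, y = -2

Row-reduce the augmented matrix:
R1 ← R1 / (-3).
R2 ← R2 / (5).
R1 ← R1 − 2/3·R2.
Reading off the reduced rows gives x = -5, y = -2.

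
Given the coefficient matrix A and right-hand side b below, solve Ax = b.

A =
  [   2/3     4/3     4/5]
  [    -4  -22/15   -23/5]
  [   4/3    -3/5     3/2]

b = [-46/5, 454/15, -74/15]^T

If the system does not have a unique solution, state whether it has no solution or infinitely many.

no solution

Row-reduce:
R1 ← R1 / (2/3).
R2 ← R2 + 4·R1.
R3 ← R3 − 4/3·R1.
R2 ← R2 / (98/15).
R1 ← R1 − 2·R2.
R3 ← R3 + 49/15·R2.
Row 3 reduces to 0 = 1, a contradiction. The system is inconsistent.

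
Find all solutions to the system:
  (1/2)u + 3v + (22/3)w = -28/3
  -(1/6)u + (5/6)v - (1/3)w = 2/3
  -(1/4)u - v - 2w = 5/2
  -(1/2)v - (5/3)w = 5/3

Row-reduce:
R1 ← R1 / (1/2).
R2 ← R2 + 1/6·R1.
R3 ← R3 + 1/4·R1.
R2 ← R2 / (11/6).
R1 ← R1 − 6·R2.
R3 ← R3 − 1/2·R2.
R4 ← R4 + 1/2·R2.
R3 ← R3 / (12/11).
R1 ← R1 − 256/33·R3.
R2 ← R2 − 38/33·R3.
R4 ← R4 + 12/11·R3.
Row 4 reduces to 0 = -1/2, a contradiction. The system is inconsistent.

no solution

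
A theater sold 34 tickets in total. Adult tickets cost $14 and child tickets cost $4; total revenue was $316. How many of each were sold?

adult tickets: 18, child tickets: 16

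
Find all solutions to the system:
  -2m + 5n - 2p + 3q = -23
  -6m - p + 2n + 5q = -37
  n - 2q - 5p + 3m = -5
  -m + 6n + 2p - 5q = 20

m = 3, n = 0, p = 4, q = -3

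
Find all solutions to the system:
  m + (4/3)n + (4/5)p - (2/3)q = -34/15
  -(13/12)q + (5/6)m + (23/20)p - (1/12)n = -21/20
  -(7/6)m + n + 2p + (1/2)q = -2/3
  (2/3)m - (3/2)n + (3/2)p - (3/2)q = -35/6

no solution

Row-reduce:
R2 ← R2 − 5/6·R1.
R3 ← R3 + 7/6·R1.
R4 ← R4 − 2/3·R1.
R2 ← R2 / (-43/36).
R1 ← R1 − 4/3·R2.
R3 ← R3 − 23/9·R2.
R4 ← R4 + 43/18·R2.
R3 ← R3 / (853/215).
R1 ← R1 − 288/215·R3.
R2 ← R2 + 87/215·R3.
Row 4 reduces to 0 = -6, a contradiction. The system is inconsistent.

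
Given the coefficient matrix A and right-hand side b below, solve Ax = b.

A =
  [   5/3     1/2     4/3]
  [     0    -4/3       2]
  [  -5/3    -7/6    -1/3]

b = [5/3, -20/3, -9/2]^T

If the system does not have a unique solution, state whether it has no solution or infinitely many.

no solution

Row-reduce:
R1 ← R1 / (5/3).
R3 ← R3 + 5/3·R1.
R2 ← R2 / (-4/3).
R1 ← R1 − 3/10·R2.
R3 ← R3 + 2/3·R2.
Row 3 reduces to 0 = 1/2, a contradiction. The system is inconsistent.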